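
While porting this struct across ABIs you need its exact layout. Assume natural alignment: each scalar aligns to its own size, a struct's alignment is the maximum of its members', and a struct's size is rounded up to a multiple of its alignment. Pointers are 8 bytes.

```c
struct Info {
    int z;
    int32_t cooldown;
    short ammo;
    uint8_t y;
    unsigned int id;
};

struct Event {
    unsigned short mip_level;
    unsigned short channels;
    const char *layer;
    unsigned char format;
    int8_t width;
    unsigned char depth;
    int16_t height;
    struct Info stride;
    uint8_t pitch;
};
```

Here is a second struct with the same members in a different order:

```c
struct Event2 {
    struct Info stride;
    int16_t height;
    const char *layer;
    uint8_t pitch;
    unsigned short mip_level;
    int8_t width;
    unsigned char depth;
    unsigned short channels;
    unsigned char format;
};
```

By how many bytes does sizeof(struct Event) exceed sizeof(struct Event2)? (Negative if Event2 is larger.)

0

Info: z at 0 (size 4, align 4) → ends 4; cooldown at 4 (size 4, align 4) → ends 8; ammo at 8 (size 2, align 2) → ends 10; y at 10 (size 1, align 1) → ends 11; pad 1 to align 4 for id; id at 12 (size 4, align 4) → ends 16; total 16 bytes, alignment 4
mip_level at 0 (size 2, align 2) → ends 2
channels at 2 (size 2, align 2) → ends 4
pad 4 to align 8 for layer
layer at 8 (size 8, align 8) → ends 16
format at 16 (size 1, align 1) → ends 17
width at 17 (size 1, align 1) → ends 18
depth at 18 (size 1, align 1) → ends 19
pad 1 to align 2 for height
height at 20 (size 2, align 2) → ends 22
pad 2 to align 4 for stride
stride at 24 (size 16, align 4) → ends 40
pitch at 40 (size 1, align 1) → ends 41
tail pad 7 to reach multiple of 8
total 48 bytes, alignment 8
— Event2 —
stride at 0 (size 16, align 4) → ends 16
height at 16 (size 2, align 2) → ends 18
pad 6 to align 8 for layer
layer at 24 (size 8, align 8) → ends 32
pitch at 32 (size 1, align 1) → ends 33
pad 1 to align 2 for mip_level
mip_level at 34 (size 2, align 2) → ends 36
width at 36 (size 1, align 1) → ends 37
depth at 37 (size 1, align 1) → ends 38
channels at 38 (size 2, align 2) → ends 40
format at 40 (size 1, align 1) → ends 41
tail pad 7 to reach multiple of 8
total 48 bytes, alignment 8
48 − 48 = 0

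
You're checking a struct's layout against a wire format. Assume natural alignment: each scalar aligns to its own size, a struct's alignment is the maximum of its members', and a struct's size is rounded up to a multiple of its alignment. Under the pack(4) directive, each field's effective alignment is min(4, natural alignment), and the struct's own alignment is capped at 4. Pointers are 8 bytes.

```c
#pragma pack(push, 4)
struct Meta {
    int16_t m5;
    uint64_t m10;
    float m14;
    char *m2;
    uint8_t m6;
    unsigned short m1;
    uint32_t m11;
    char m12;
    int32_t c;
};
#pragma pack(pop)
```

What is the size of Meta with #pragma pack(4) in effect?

@0: m5 [2B, align 2] → 2
+2 pad (align 4)
@4: m10 [8B, align 4] → 12
@12: m14 [4B, align 4] → 16
@16: m2 [8B, align 4] → 24
@24: m6 [1B, align 1] → 25
+1 pad (align 2)
@26: m1 [2B, align 2] → 28
@28: m11 [4B, align 4] → 32
@32: m12 [1B, align 1] → 33
+3 pad (align 4)
@36: c [4B, align 4] → 40
size 40, align 4

40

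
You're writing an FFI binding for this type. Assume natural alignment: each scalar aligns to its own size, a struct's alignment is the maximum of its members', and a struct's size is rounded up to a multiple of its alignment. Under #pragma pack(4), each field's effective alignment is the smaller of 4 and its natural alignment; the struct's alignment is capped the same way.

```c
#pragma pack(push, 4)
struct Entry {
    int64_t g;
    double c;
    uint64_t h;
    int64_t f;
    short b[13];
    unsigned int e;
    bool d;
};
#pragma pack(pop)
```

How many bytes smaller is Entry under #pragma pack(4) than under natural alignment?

natural layout:
  0..8  g  (8B, 8-aligned)
  8..16  c  (8B, 8-aligned)
  16..24  h  (8B, 8-aligned)
  24..32  f  (8B, 8-aligned)
  32..58  b  (26B, 2-aligned)
  58..60  -- padding (2B)
  60..64  e  (4B, 4-aligned)
  64..65  d  (1B, 1-aligned)
  65..72  -- tail padding (7B)
  sizeof = 72, alignof = 8
packed(4) layout:
  0..8  g  (8B, 4-aligned)
  8..16  c  (8B, 4-aligned)
  16..24  h  (8B, 4-aligned)
  24..32  f  (8B, 4-aligned)
  32..58  b  (26B, 2-aligned)
  58..60  -- padding (2B)
  60..64  e  (4B, 4-aligned)
  64..65  d  (1B, 1-aligned)
  65..68  -- tail padding (3B)
  sizeof = 68, alignof = 4
72 − 68 = 4

4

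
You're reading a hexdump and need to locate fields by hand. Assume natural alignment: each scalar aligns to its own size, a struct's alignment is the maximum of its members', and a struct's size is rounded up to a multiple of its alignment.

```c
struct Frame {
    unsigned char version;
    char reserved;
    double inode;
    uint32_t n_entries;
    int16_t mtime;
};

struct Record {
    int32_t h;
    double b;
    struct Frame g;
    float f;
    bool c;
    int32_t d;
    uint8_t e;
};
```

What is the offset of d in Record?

Frame: @0: version [1B, align 1] → 1; @1: reserved [1B, align 1] → 2; +6 pad (align 8); @8: inode [8B, align 8] → 16; @16: n_entries [4B, align 4] → 20; @20: mtime [2B, align 2] → 22; +2 tail pad (align 8); size 24, align 8
@0: h [4B, align 4] → 4
+4 pad (align 8)
@8: b [8B, align 8] → 16
@16: g [24B, align 8] → 40
@40: f [4B, align 4] → 44
@44: c [1B, align 1] → 45
+3 pad (align 4)
@48: d [4B, align 4] → 52

48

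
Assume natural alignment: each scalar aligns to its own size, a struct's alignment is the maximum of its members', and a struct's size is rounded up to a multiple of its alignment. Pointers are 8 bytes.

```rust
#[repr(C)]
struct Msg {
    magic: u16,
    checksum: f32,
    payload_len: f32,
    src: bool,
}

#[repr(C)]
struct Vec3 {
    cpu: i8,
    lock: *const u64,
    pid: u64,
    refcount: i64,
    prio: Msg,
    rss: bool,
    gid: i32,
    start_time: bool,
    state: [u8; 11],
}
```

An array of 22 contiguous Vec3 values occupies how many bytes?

1584

Msg: magic at 0 (size 2, align 2) → ends 2; pad 2 to align 4 for checksum; checksum at 4 (size 4, align 4) → ends 8; payload_len at 8 (size 4, align 4) → ends 12; src at 12 (size 1, align 1) → ends 13; tail pad 3 to reach multiple of 4; total 16 bytes, alignment 4
cpu at 0 (size 1, align 1) → ends 1
pad 7 to align 8 for lock
lock at 8 (size 8, align 8) → ends 16
pid at 16 (size 8, align 8) → ends 24
refcount at 24 (size 8, align 8) → ends 32
prio at 32 (size 16, align 4) → ends 48
rss at 48 (size 1, align 1) → ends 49
pad 3 to align 4 for gid
gid at 52 (size 4, align 4) → ends 56
start_time at 56 (size 1, align 1) → ends 57
state at 57 (size 11, align 1) → ends 68
tail pad 4 to reach multiple of 8
total 72 bytes, alignment 8
array of 22: 22 × 72 = 1584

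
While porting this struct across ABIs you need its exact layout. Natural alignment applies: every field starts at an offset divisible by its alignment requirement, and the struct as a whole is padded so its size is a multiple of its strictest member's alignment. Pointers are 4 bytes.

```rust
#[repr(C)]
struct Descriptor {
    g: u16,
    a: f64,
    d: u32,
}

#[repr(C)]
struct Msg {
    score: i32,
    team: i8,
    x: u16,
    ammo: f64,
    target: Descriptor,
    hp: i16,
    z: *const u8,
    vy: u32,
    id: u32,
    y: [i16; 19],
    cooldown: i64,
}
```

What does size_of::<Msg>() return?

104 bytes

Descriptor: g at 0 (size 2, align 2) → ends 2; pad 6 to align 8 for a; a at 8 (size 8, align 8) → ends 16; d at 16 (size 4, align 4) → ends 20; tail pad 4 to reach multiple of 8; total 24 bytes, alignment 8
score at 0 (size 4, align 4) → ends 4
team at 4 (size 1, align 1) → ends 5
pad 1 to align 2 for x
x at 6 (size 2, align 2) → ends 8
ammo at 8 (size 8, align 8) → ends 16
target at 16 (size 24, align 8) → ends 40
hp at 40 (size 2, align 2) → ends 42
pad 2 to align 4 for z
z at 44 (size 4, align 4) → ends 48
vy at 48 (size 4, align 4) → ends 52
id at 52 (size 4, align 4) → ends 56
y at 56 (size 38, align 2) → ends 94
pad 2 to align 8 for cooldown
cooldown at 96 (size 8, align 8) → ends 104
total 104 bytes, alignment 8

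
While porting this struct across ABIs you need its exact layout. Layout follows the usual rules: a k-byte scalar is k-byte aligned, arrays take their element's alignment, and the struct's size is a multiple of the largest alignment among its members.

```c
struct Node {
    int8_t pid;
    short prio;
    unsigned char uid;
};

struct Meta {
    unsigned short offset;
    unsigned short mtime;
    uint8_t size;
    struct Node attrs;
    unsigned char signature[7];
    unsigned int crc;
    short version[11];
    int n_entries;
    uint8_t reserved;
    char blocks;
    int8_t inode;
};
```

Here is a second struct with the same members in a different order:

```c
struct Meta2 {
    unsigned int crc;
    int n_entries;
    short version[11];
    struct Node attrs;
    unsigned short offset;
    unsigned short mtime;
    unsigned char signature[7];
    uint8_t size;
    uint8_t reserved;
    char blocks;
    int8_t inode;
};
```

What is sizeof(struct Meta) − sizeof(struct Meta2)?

Node: pid at 0 (size 1, align 1) → ends 1; pad 1 to align 2 for prio; prio at 2 (size 2, align 2) → ends 4; uid at 4 (size 1, align 1) → ends 5; tail pad 1 to reach multiple of 2; total 6 bytes, alignment 2
offset at 0 (size 2, align 2) → ends 2
mtime at 2 (size 2, align 2) → ends 4
size at 4 (size 1, align 1) → ends 5
pad 1 to align 2 for attrs
attrs at 6 (size 6, align 2) → ends 12
signature at 12 (size 7, align 1) → ends 19
pad 1 to align 4 for crc
crc at 20 (size 4, align 4) → ends 24
version at 24 (size 22, align 2) → ends 46
pad 2 to align 4 for n_entries
n_entries at 48 (size 4, align 4) → ends 52
reserved at 52 (size 1, align 1) → ends 53
blocks at 53 (size 1, align 1) → ends 54
inode at 54 (size 1, align 1) → ends 55
tail pad 1 to reach multiple of 4
total 56 bytes, alignment 4
— Meta2 —
crc at 0 (size 4, align 4) → ends 4
n_entries at 4 (size 4, align 4) → ends 8
version at 8 (size 22, align 2) → ends 30
attrs at 30 (size 6, align 2) → ends 36
offset at 36 (size 2, align 2) → ends 38
mtime at 38 (size 2, align 2) → ends 40
signature at 40 (size 7, align 1) → ends 47
size at 47 (size 1, align 1) → ends 48
reserved at 48 (size 1, align 1) → ends 49
blocks at 49 (size 1, align 1) → ends 50
inode at 50 (size 1, align 1) → ends 51
tail pad 1 to reach multiple of 4
total 52 bytes, alignment 4
56 − 52 = 4

4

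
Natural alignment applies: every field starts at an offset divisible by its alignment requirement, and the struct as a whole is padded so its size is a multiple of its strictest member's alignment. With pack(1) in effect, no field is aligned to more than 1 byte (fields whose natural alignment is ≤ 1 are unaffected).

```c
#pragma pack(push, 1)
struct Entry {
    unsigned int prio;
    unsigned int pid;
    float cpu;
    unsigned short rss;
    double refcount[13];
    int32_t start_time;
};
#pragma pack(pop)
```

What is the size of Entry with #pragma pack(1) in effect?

122

prio at 0 (size 4, align 1) → ends 4
pid at 4 (size 4, align 1) → ends 8
cpu at 8 (size 4, align 1) → ends 12
rss at 12 (size 2, align 1) → ends 14
refcount at 14 (size 104, align 1) → ends 118
start_time at 118 (size 4, align 1) → ends 122
total 122 bytes, alignment 1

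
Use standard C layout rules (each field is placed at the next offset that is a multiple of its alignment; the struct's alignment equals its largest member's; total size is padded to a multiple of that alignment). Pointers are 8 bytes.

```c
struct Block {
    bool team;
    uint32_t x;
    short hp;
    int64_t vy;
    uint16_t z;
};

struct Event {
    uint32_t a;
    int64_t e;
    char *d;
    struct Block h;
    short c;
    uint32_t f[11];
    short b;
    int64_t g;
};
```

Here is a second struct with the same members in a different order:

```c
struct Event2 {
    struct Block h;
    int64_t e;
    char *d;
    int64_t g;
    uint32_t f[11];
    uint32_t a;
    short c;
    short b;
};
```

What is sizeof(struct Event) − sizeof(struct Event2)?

Block: team at 0 (size 1, align 1) → ends 1; pad 3 to align 4 for x; x at 4 (size 4, align 4) → ends 8; hp at 8 (size 2, align 2) → ends 10; pad 6 to align 8 for vy; vy at 16 (size 8, align 8) → ends 24; z at 24 (size 2, align 2) → ends 26; tail pad 6 to reach multiple of 8; total 32 bytes, alignment 8
a at 0 (size 4, align 4) → ends 4
pad 4 to align 8 for e
e at 8 (size 8, align 8) → ends 16
d at 16 (size 8, align 8) → ends 24
h at 24 (size 32, align 8) → ends 56
c at 56 (size 2, align 2) → ends 58
pad 2 to align 4 for f
f at 60 (size 44, align 4) → ends 104
b at 104 (size 2, align 2) → ends 106
pad 6 to align 8 for g
g at 112 (size 8, align 8) → ends 120
total 120 bytes, alignment 8
— Event2 —
h at 0 (size 32, align 8) → ends 32
e at 32 (size 8, align 8) → ends 40
d at 40 (size 8, align 8) → ends 48
g at 48 (size 8, align 8) → ends 56
f at 56 (size 44, align 4) → ends 100
a at 100 (size 4, align 4) → ends 104
c at 104 (size 2, align 2) → ends 106
b at 106 (size 2, align 2) → ends 108
tail pad 4 to reach multiple of 8
total 112 bytes, alignment 8
120 − 112 = 8

8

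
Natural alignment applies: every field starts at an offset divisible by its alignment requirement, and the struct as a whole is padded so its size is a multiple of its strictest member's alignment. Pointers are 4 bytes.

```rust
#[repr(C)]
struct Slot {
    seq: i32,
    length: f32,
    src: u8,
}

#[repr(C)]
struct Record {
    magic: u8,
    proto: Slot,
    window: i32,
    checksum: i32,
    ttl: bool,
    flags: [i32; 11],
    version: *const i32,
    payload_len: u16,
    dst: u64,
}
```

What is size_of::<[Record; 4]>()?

Slot: @0: seq [4B, align 4] → 4; @4: length [4B, align 4] → 8; @8: src [1B, align 1] → 9; +3 tail pad (align 4); size 12, align 4
@0: magic [1B, align 1] → 1
+3 pad (align 4)
@4: proto [12B, align 4] → 16
@16: window [4B, align 4] → 20
@20: checksum [4B, align 4] → 24
@24: ttl [1B, align 1] → 25
+3 pad (align 4)
@28: flags [44B, align 4] → 72
@72: version [4B, align 4] → 76
@76: payload_len [2B, align 2] → 78
+2 pad (align 8)
@80: dst [8B, align 8] → 88
size 88, align 8
array of 4: 4 × 88 = 352

352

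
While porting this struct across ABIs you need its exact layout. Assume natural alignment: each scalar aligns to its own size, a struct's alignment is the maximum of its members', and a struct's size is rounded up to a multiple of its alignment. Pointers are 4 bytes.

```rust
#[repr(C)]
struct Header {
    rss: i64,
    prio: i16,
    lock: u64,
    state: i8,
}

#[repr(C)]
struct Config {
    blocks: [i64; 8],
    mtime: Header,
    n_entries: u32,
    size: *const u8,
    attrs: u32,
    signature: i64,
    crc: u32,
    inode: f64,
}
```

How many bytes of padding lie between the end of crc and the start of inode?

Header: 0..8  rss  (8B, 8-aligned); 8..10  prio  (2B, 2-aligned); 10..16  -- padding (6B); 16..24  lock  (8B, 8-aligned); 24..25  state  (1B, 1-aligned); 25..32  -- tail padding (7B); sizeof = 32, alignof = 8
0..64  blocks  (64B, 8-aligned)
64..96  mtime  (32B, 8-aligned)
96..100  n_entries  (4B, 4-aligned)
100..104  size  (4B, 4-aligned)
104..108  attrs  (4B, 4-aligned)
108..112  -- padding (4B)
112..120  signature  (8B, 8-aligned)
120..124  crc  (4B, 4-aligned)
124..128  -- padding (4B)
128..136  inode  (8B, 8-aligned)

4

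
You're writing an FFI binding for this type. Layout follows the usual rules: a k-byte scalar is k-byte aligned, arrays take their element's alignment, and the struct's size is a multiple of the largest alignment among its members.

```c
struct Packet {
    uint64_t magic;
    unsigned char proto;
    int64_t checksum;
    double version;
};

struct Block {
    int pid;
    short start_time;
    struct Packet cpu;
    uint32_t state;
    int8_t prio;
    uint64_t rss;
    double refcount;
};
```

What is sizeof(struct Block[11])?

Packet: 0..8  magic  (8B, 8-aligned); 8..9  proto  (1B, 1-aligned); 9..16  -- padding (7B); 16..24  checksum  (8B, 8-aligned); 24..32  version  (8B, 8-aligned); sizeof = 32, alignof = 8
0..4  pid  (4B, 4-aligned)
4..6  start_time  (2B, 2-aligned)
6..8  -- padding (2B)
8..40  cpu  (32B, 8-aligned)
40..44  state  (4B, 4-aligned)
44..45  prio  (1B, 1-aligned)
45..48  -- padding (3B)
48..56  rss  (8B, 8-aligned)
56..64  refcount  (8B, 8-aligned)
sizeof = 64, alignof = 8
array of 11: 11 × 64 = 704

704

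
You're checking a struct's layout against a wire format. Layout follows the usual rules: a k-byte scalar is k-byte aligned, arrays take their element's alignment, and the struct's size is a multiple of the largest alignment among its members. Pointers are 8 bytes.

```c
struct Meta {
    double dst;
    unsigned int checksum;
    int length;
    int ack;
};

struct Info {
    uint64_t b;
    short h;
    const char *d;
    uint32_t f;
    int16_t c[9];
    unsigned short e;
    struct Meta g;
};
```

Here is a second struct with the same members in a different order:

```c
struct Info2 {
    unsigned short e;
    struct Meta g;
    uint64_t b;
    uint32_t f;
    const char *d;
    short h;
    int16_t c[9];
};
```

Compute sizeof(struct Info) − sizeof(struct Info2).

Meta: 0..8  dst  (8B, 8-aligned); 8..12  checksum  (4B, 4-aligned); 12..16  length  (4B, 4-aligned); 16..20  ack  (4B, 4-aligned); 20..24  -- tail padding (4B); sizeof = 24, alignof = 8
0..8  b  (8B, 8-aligned)
8..10  h  (2B, 2-aligned)
10..16  -- padding (6B)
16..24  d  (8B, 8-aligned)
24..28  f  (4B, 4-aligned)
28..46  c  (18B, 2-aligned)
46..48  e  (2B, 2-aligned)
48..72  g  (24B, 8-aligned)
sizeof = 72, alignof = 8
— Info2 —
0..2  e  (2B, 2-aligned)
2..8  -- padding (6B)
8..32  g  (24B, 8-aligned)
32..40  b  (8B, 8-aligned)
40..44  f  (4B, 4-aligned)
44..48  -- padding (4B)
48..56  d  (8B, 8-aligned)
56..58  h  (2B, 2-aligned)
58..76  c  (18B, 2-aligned)
76..80  -- tail padding (4B)
sizeof = 80, alignof = 8
72 − 80 = -8

-8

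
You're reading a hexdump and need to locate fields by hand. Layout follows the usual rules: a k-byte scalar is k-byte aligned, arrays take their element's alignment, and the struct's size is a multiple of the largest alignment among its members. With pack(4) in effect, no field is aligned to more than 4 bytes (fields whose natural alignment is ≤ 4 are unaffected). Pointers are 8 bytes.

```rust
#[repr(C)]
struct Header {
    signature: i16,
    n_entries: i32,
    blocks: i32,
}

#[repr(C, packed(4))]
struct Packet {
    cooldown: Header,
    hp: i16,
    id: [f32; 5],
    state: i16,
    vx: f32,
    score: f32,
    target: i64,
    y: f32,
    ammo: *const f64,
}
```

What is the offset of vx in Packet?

Header: 0..2  signature  (2B, 2-aligned); 2..4  -- padding (2B); 4..8  n_entries  (4B, 4-aligned); 8..12  blocks  (4B, 4-aligned); sizeof = 12, alignof = 4
0..12  cooldown  (12B, 4-aligned)
12..14  hp  (2B, 2-aligned)
14..16  -- padding (2B)
16..36  id  (20B, 4-aligned)
36..38  state  (2B, 2-aligned)
38..40  -- padding (2B)
40..44  vx  (4B, 4-aligned)

40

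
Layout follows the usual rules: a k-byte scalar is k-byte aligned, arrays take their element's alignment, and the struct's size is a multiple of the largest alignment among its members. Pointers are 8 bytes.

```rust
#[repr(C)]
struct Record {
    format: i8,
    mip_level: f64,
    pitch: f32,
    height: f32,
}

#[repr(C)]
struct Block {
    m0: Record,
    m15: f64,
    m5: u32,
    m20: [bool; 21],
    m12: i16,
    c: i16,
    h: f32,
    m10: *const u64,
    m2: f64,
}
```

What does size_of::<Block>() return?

Record: @0: format [1B, align 1] → 1; +7 pad (align 8); @8: mip_level [8B, align 8] → 16; @16: pitch [4B, align 4] → 20; @20: height [4B, align 4] → 24; size 24, align 8
@0: m0 [24B, align 8] → 24
@24: m15 [8B, align 8] → 32
@32: m5 [4B, align 4] → 36
@36: m20 [21B, align 1] → 57
+1 pad (align 2)
@58: m12 [2B, align 2] → 60
@60: c [2B, align 2] → 62
+2 pad (align 4)
@64: h [4B, align 4] → 68
+4 pad (align 8)
@72: m10 [8B, align 8] → 80
@80: m2 [8B, align 8] → 88
size 88, align 8

88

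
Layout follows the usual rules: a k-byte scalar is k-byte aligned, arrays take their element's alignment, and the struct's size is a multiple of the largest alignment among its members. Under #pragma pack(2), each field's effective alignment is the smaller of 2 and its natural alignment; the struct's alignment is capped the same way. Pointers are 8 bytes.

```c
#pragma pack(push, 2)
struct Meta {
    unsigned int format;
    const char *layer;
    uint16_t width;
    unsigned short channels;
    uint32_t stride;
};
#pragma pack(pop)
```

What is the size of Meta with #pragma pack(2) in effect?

@0: format [4B, align 2] → 4
@4: layer [8B, align 2] → 12
@12: width [2B, align 2] → 14
@14: channels [2B, align 2] → 16
@16: stride [4B, align 2] → 20
size 20, align 2

20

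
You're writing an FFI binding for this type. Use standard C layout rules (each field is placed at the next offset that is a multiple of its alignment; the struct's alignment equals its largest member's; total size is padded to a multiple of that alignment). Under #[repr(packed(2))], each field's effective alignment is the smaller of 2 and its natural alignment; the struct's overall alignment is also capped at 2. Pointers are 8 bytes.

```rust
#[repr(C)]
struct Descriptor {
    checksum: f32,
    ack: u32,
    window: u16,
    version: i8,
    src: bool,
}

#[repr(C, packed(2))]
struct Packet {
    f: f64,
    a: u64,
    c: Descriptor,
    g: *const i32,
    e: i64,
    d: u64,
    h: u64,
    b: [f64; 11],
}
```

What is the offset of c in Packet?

16

Descriptor: 0..4  checksum  (4B, 4-aligned); 4..8  ack  (4B, 4-aligned); 8..10  window  (2B, 2-aligned); 10..11  version  (1B, 1-aligned); 11..12  src  (1B, 1-aligned); sizeof = 12, alignof = 4
0..8  f  (8B, 2-aligned)
8..16  a  (8B, 2-aligned)
16..28  c  (12B, 2-aligned)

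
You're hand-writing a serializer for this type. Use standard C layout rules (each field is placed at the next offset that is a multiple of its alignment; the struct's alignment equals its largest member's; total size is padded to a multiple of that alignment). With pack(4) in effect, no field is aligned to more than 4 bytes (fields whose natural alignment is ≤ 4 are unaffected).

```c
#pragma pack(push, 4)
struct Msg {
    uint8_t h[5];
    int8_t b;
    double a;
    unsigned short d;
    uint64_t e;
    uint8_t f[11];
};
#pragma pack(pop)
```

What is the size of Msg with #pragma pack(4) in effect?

40

@0: h [5B, align 1] → 5
@5: b [1B, align 1] → 6
+2 pad (align 4)
@8: a [8B, align 4] → 16
@16: d [2B, align 2] → 18
+2 pad (align 4)
@20: e [8B, align 4] → 28
@28: f [11B, align 1] → 39
+1 tail pad (align 4)
size 40, align 4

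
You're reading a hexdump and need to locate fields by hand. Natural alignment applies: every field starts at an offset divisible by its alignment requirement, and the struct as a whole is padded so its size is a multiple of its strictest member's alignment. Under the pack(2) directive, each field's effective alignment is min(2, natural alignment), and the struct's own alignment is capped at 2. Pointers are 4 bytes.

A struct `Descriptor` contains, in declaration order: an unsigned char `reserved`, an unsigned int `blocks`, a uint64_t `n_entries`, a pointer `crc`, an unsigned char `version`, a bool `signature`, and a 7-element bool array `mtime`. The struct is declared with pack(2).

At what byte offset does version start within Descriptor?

18

reserved at 0 (size 1, align 1) → ends 1
pad 1 to align 2 for blocks
blocks at 2 (size 4, align 2) → ends 6
n_entries at 6 (size 8, align 2) → ends 14
crc at 14 (size 4, align 2) → ends 18
version at 18 (size 1, align 1) → ends 19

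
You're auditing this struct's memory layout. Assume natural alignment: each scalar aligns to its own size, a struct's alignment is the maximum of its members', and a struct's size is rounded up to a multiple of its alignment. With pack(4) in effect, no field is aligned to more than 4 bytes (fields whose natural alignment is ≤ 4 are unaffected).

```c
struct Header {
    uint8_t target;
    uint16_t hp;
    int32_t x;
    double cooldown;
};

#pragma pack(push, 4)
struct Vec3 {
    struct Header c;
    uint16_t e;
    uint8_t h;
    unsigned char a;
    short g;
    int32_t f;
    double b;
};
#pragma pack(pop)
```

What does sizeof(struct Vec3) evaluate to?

Header: 0..1  target  (1B, 1-aligned); 1..2  -- padding (1B); 2..4  hp  (2B, 2-aligned); 4..8  x  (4B, 4-aligned); 8..16  cooldown  (8B, 8-aligned); sizeof = 16, alignof = 8
0..16  c  (16B, 4-aligned)
16..18  e  (2B, 2-aligned)
18..19  h  (1B, 1-aligned)
19..20  a  (1B, 1-aligned)
20..22  g  (2B, 2-aligned)
22..24  -- padding (2B)
24..28  f  (4B, 4-aligned)
28..36  b  (8B, 4-aligned)
sizeof = 36, alignof = 4

36 bytes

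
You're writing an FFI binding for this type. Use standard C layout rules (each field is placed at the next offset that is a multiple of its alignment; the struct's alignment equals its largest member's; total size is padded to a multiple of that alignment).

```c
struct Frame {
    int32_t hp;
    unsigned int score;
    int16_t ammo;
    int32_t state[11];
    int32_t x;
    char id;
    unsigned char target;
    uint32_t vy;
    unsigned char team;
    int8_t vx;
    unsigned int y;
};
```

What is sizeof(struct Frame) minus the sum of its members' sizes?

0..4  hp  (4B, 4-aligned)
4..8  score  (4B, 4-aligned)
8..10  ammo  (2B, 2-aligned)
10..12  -- padding (2B)
12..56  state  (44B, 4-aligned)
56..60  x  (4B, 4-aligned)
60..61  id  (1B, 1-aligned)
61..62  target  (1B, 1-aligned)
62..64  -- padding (2B)
64..68  vy  (4B, 4-aligned)
68..69  team  (1B, 1-aligned)
69..70  vx  (1B, 1-aligned)
70..72  -- padding (2B)
72..76  y  (4B, 4-aligned)
sizeof = 76, alignof = 4
data bytes 70, size 76 → padding 6

6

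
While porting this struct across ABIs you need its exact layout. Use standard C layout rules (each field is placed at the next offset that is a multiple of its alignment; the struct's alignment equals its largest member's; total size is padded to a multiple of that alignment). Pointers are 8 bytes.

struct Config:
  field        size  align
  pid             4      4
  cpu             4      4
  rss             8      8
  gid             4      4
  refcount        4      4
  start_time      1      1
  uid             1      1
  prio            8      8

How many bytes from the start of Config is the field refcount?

20

0..4  pid  (4B, 4-aligned)
4..8  cpu  (4B, 4-aligned)
8..16  rss  (8B, 8-aligned)
16..20  gid  (4B, 4-aligned)
20..24  refcount  (4B, 4-aligned)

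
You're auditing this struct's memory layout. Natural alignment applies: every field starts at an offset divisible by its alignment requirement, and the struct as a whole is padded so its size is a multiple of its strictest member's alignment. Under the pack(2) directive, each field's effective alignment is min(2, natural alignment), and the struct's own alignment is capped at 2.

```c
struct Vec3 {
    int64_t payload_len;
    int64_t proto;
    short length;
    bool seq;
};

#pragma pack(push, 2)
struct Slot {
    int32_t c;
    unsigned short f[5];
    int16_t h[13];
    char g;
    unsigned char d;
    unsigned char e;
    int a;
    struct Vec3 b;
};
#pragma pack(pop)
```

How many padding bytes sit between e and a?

1

Vec3: @0: payload_len [8B, align 8] → 8; @8: proto [8B, align 8] → 16; @16: length [2B, align 2] → 18; @18: seq [1B, align 1] → 19; +5 tail pad (align 8); size 24, align 8
@0: c [4B, align 2] → 4
@4: f [10B, align 2] → 14
@14: h [26B, align 2] → 40
@40: g [1B, align 1] → 41
@41: d [1B, align 1] → 42
@42: e [1B, align 1] → 43
+1 pad (align 2)
@44: a [4B, align 2] → 48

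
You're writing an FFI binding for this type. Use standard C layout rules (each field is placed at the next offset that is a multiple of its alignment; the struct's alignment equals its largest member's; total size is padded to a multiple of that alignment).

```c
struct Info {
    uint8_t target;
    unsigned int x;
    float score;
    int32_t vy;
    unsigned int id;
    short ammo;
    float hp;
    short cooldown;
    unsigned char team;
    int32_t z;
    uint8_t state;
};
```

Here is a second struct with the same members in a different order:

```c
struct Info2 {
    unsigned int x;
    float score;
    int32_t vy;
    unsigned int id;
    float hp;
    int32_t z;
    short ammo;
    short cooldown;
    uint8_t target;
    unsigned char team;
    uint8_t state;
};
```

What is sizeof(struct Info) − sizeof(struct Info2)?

8

@0: target [1B, align 1] → 1
+3 pad (align 4)
@4: x [4B, align 4] → 8
@8: score [4B, align 4] → 12
@12: vy [4B, align 4] → 16
@16: id [4B, align 4] → 20
@20: ammo [2B, align 2] → 22
+2 pad (align 4)
@24: hp [4B, align 4] → 28
@28: cooldown [2B, align 2] → 30
@30: team [1B, align 1] → 31
+1 pad (align 4)
@32: z [4B, align 4] → 36
@36: state [1B, align 1] → 37
+3 tail pad (align 4)
size 40, align 4
— Info2 —
@0: x [4B, align 4] → 4
@4: score [4B, align 4] → 8
@8: vy [4B, align 4] → 12
@12: id [4B, align 4] → 16
@16: hp [4B, align 4] → 20
@20: z [4B, align 4] → 24
@24: ammo [2B, align 2] → 26
@26: cooldown [2B, align 2] → 28
@28: target [1B, align 1] → 29
@29: team [1B, align 1] → 30
@30: state [1B, align 1] → 31
+1 tail pad (align 4)
size 32, align 4
40 − 32 = 8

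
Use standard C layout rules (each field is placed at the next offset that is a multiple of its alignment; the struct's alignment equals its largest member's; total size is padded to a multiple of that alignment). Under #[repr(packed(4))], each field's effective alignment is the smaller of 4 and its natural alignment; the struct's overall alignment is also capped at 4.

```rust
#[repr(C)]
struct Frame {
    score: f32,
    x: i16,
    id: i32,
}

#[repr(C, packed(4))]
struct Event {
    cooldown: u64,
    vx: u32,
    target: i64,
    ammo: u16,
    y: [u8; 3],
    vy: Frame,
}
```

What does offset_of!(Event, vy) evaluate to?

28

Frame: 0..4  score  (4B, 4-aligned); 4..6  x  (2B, 2-aligned); 6..8  -- padding (2B); 8..12  id  (4B, 4-aligned); sizeof = 12, alignof = 4
0..8  cooldown  (8B, 4-aligned)
8..12  vx  (4B, 4-aligned)
12..20  target  (8B, 4-aligned)
20..22  ammo  (2B, 2-aligned)
22..25  y  (3B, 1-aligned)
25..28  -- padding (3B)
28..40  vy  (12B, 4-aligned)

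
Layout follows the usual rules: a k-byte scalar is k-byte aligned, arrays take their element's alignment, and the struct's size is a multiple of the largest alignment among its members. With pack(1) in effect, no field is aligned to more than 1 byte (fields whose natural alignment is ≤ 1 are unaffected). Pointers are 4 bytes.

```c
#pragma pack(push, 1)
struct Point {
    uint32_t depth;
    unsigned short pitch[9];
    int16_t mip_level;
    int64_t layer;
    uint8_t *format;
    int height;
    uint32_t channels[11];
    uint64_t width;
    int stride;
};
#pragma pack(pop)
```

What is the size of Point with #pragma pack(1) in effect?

0..4  depth  (4B, 1-aligned)
4..22  pitch  (18B, 1-aligned)
22..24  mip_level  (2B, 1-aligned)
24..32  layer  (8B, 1-aligned)
32..36  format  (4B, 1-aligned)
36..40  height  (4B, 1-aligned)
40..84  channels  (44B, 1-aligned)
84..92  width  (8B, 1-aligned)
92..96  stride  (4B, 1-aligned)
sizeof = 96, alignof = 1

96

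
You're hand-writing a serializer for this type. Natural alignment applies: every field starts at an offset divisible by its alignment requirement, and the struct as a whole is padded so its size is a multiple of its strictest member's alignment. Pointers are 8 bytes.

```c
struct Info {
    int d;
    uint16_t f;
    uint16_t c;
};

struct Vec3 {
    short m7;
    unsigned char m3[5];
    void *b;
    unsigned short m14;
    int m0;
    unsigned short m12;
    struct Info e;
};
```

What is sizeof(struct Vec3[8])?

320

Info: @0: d [4B, align 4] → 4; @4: f [2B, align 2] → 6; @6: c [2B, align 2] → 8; size 8, align 4
@0: m7 [2B, align 2] → 2
@2: m3 [5B, align 1] → 7
+1 pad (align 8)
@8: b [8B, align 8] → 16
@16: m14 [2B, align 2] → 18
+2 pad (align 4)
@20: m0 [4B, align 4] → 24
@24: m12 [2B, align 2] → 26
+2 pad (align 4)
@28: e [8B, align 4] → 36
+4 tail pad (align 8)
size 40, align 8
array of 8: 8 × 40 = 320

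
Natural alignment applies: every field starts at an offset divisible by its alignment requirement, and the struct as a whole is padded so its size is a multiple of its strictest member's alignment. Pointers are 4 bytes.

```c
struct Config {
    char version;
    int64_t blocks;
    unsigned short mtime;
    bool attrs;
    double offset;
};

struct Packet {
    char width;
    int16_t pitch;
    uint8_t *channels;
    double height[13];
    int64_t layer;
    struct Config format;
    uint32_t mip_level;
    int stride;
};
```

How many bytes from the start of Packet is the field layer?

Config: @0: version [1B, align 1] → 1; +7 pad (align 8); @8: blocks [8B, align 8] → 16; @16: mtime [2B, align 2] → 18; @18: attrs [1B, align 1] → 19; +5 pad (align 8); @24: offset [8B, align 8] → 32; size 32, align 8
@0: width [1B, align 1] → 1
+1 pad (align 2)
@2: pitch [2B, align 2] → 4
@4: channels [4B, align 4] → 8
@8: height [104B, align 8] → 112
@112: layer [8B, align 8] → 120

112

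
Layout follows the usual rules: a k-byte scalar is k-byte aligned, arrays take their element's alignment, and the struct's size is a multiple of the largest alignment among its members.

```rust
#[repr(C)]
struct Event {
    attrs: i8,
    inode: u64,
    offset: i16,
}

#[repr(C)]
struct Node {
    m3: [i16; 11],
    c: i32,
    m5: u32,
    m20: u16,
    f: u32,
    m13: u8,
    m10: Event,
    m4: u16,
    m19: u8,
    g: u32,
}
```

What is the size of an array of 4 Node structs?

Event: 0..1  attrs  (1B, 1-aligned); 1..8  -- padding (7B); 8..16  inode  (8B, 8-aligned); 16..18  offset  (2B, 2-aligned); 18..24  -- tail padding (6B); sizeof = 24, alignof = 8
0..22  m3  (22B, 2-aligned)
22..24  -- padding (2B)
24..28  c  (4B, 4-aligned)
28..32  m5  (4B, 4-aligned)
32..34  m20  (2B, 2-aligned)
34..36  -- padding (2B)
36..40  f  (4B, 4-aligned)
40..41  m13  (1B, 1-aligned)
41..48  -- padding (7B)
48..72  m10  (24B, 8-aligned)
72..74  m4  (2B, 2-aligned)
74..75  m19  (1B, 1-aligned)
75..76  -- padding (1B)
76..80  g  (4B, 4-aligned)
sizeof = 80, alignof = 8
array of 4: 4 × 80 = 320

320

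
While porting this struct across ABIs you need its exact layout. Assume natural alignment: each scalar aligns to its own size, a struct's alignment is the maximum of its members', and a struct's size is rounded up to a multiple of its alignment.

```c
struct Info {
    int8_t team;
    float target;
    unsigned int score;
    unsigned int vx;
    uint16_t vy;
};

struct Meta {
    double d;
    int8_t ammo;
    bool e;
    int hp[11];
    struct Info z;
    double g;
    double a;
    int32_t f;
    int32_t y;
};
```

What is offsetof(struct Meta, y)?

Info: 0..1  team  (1B, 1-aligned); 1..4  -- padding (3B); 4..8  target  (4B, 4-aligned); 8..12  score  (4B, 4-aligned); 12..16  vx  (4B, 4-aligned); 16..18  vy  (2B, 2-aligned); 18..20  -- tail padding (2B); sizeof = 20, alignof = 4
0..8  d  (8B, 8-aligned)
8..9  ammo  (1B, 1-aligned)
9..10  e  (1B, 1-aligned)
10..12  -- padding (2B)
12..56  hp  (44B, 4-aligned)
56..76  z  (20B, 4-aligned)
76..80  -- padding (4B)
80..88  g  (8B, 8-aligned)
88..96  a  (8B, 8-aligned)
96..100  f  (4B, 4-aligned)
100..104  y  (4B, 4-aligned)

100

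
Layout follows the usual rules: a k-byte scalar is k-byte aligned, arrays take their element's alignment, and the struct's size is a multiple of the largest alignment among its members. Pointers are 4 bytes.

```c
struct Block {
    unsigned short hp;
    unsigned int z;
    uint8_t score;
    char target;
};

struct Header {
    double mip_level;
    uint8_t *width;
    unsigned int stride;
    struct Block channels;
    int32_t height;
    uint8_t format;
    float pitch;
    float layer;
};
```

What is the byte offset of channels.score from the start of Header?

24

Block: 0..2  hp  (2B, 2-aligned); 2..4  -- padding (2B); 4..8  z  (4B, 4-aligned); 8..9  score  (1B, 1-aligned); 9..10  target  (1B, 1-aligned); 10..12  -- tail padding (2B); sizeof = 12, alignof = 4
0..8  mip_level  (8B, 8-aligned)
8..12  width  (4B, 4-aligned)
12..16  stride  (4B, 4-aligned)
16..28  channels  (12B, 4-aligned)
within Block: score at 8
16 + 8 = 24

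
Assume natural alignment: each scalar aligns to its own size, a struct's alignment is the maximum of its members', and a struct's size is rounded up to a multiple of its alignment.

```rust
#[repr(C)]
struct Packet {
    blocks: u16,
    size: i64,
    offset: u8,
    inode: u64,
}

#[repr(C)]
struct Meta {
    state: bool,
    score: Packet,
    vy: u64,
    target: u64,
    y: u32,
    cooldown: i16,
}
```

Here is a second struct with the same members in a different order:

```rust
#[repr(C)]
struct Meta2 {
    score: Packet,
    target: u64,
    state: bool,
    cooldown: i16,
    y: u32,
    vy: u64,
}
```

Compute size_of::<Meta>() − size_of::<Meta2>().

8

Packet: 0..2  blocks  (2B, 2-aligned); 2..8  -- padding (6B); 8..16  size  (8B, 8-aligned); 16..17  offset  (1B, 1-aligned); 17..24  -- padding (7B); 24..32  inode  (8B, 8-aligned); sizeof = 32, alignof = 8
0..1  state  (1B, 1-aligned)
1..8  -- padding (7B)
8..40  score  (32B, 8-aligned)
40..48  vy  (8B, 8-aligned)
48..56  target  (8B, 8-aligned)
56..60  y  (4B, 4-aligned)
60..62  cooldown  (2B, 2-aligned)
62..64  -- tail padding (2B)
sizeof = 64, alignof = 8
— Meta2 —
0..32  score  (32B, 8-aligned)
32..40  target  (8B, 8-aligned)
40..41  state  (1B, 1-aligned)
41..42  -- padding (1B)
42..44  cooldown  (2B, 2-aligned)
44..48  y  (4B, 4-aligned)
48..56  vy  (8B, 8-aligned)
sizeof = 56, alignof = 8
64 − 56 = 8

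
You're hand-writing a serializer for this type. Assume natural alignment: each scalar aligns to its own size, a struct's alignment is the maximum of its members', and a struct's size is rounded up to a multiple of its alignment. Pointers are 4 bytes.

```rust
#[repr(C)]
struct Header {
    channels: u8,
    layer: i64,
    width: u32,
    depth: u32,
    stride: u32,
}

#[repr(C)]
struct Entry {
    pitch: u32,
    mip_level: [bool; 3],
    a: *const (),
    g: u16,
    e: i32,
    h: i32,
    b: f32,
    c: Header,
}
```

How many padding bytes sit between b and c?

Header: 0..1  channels  (1B, 1-aligned); 1..8  -- padding (7B); 8..16  layer  (8B, 8-aligned); 16..20  width  (4B, 4-aligned); 20..24  depth  (4B, 4-aligned); 24..28  stride  (4B, 4-aligned); 28..32  -- tail padding (4B); sizeof = 32, alignof = 8
0..4  pitch  (4B, 4-aligned)
4..7  mip_level  (3B, 1-aligned)
7..8  -- padding (1B)
8..12  a  (4B, 4-aligned)
12..14  g  (2B, 2-aligned)
14..16  -- padding (2B)
16..20  e  (4B, 4-aligned)
20..24  h  (4B, 4-aligned)
24..28  b  (4B, 4-aligned)
28..32  -- padding (4B)
32..64  c  (32B, 8-aligned)

4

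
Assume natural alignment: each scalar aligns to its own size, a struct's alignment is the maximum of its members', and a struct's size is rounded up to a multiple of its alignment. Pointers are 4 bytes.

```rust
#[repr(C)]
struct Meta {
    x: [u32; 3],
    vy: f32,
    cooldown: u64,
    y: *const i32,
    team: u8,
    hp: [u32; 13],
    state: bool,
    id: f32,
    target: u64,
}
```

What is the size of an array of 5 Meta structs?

520

0..12  x  (12B, 4-aligned)
12..16  vy  (4B, 4-aligned)
16..24  cooldown  (8B, 8-aligned)
24..28  y  (4B, 4-aligned)
28..29  team  (1B, 1-aligned)
29..32  -- padding (3B)
32..84  hp  (52B, 4-aligned)
84..85  state  (1B, 1-aligned)
85..88  -- padding (3B)
88..92  id  (4B, 4-aligned)
92..96  -- padding (4B)
96..104  target  (8B, 8-aligned)
sizeof = 104, alignof = 8
array of 5: 5 × 104 = 520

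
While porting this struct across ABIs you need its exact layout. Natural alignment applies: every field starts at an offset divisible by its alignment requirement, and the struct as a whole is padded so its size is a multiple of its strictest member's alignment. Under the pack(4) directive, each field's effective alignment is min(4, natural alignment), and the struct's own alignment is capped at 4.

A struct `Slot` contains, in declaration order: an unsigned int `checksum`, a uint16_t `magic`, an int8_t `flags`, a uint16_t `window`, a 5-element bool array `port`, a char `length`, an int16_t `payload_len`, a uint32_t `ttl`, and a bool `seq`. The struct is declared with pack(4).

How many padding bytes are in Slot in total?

6

checksum at 0 (size 4, align 4) → ends 4
magic at 4 (size 2, align 2) → ends 6
flags at 6 (size 1, align 1) → ends 7
pad 1 to align 2 for window
window at 8 (size 2, align 2) → ends 10
port at 10 (size 5, align 1) → ends 15
length at 15 (size 1, align 1) → ends 16
payload_len at 16 (size 2, align 2) → ends 18
pad 2 to align 4 for ttl
ttl at 20 (size 4, align 4) → ends 24
seq at 24 (size 1, align 1) → ends 25
tail pad 3 to reach multiple of 4
total 28 bytes, alignment 4
data bytes 22, size 28 → padding 6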